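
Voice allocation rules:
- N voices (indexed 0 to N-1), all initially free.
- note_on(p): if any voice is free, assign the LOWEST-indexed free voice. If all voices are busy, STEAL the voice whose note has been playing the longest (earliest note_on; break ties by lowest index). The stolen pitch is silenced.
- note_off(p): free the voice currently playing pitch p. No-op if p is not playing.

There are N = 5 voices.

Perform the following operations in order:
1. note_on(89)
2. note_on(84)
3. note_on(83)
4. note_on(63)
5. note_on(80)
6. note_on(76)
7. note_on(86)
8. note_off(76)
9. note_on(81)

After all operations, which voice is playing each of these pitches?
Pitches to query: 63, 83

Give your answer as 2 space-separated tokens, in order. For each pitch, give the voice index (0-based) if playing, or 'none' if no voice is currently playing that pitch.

Op 1: note_on(89): voice 0 is free -> assigned | voices=[89 - - - -]
Op 2: note_on(84): voice 1 is free -> assigned | voices=[89 84 - - -]
Op 3: note_on(83): voice 2 is free -> assigned | voices=[89 84 83 - -]
Op 4: note_on(63): voice 3 is free -> assigned | voices=[89 84 83 63 -]
Op 5: note_on(80): voice 4 is free -> assigned | voices=[89 84 83 63 80]
Op 6: note_on(76): all voices busy, STEAL voice 0 (pitch 89, oldest) -> assign | voices=[76 84 83 63 80]
Op 7: note_on(86): all voices busy, STEAL voice 1 (pitch 84, oldest) -> assign | voices=[76 86 83 63 80]
Op 8: note_off(76): free voice 0 | voices=[- 86 83 63 80]
Op 9: note_on(81): voice 0 is free -> assigned | voices=[81 86 83 63 80]

Answer: 3 2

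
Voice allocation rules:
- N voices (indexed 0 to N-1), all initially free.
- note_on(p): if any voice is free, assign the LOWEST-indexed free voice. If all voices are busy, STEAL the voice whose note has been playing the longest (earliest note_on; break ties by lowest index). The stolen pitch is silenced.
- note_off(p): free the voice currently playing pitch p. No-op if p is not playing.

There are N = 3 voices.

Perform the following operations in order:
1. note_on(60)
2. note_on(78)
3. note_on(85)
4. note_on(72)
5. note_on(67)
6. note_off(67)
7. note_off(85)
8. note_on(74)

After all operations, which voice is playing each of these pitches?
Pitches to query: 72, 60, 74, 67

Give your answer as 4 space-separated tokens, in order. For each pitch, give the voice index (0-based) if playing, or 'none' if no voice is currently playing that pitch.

Answer: 0 none 1 none

Derivation:
Op 1: note_on(60): voice 0 is free -> assigned | voices=[60 - -]
Op 2: note_on(78): voice 1 is free -> assigned | voices=[60 78 -]
Op 3: note_on(85): voice 2 is free -> assigned | voices=[60 78 85]
Op 4: note_on(72): all voices busy, STEAL voice 0 (pitch 60, oldest) -> assign | voices=[72 78 85]
Op 5: note_on(67): all voices busy, STEAL voice 1 (pitch 78, oldest) -> assign | voices=[72 67 85]
Op 6: note_off(67): free voice 1 | voices=[72 - 85]
Op 7: note_off(85): free voice 2 | voices=[72 - -]
Op 8: note_on(74): voice 1 is free -> assigned | voices=[72 74 -]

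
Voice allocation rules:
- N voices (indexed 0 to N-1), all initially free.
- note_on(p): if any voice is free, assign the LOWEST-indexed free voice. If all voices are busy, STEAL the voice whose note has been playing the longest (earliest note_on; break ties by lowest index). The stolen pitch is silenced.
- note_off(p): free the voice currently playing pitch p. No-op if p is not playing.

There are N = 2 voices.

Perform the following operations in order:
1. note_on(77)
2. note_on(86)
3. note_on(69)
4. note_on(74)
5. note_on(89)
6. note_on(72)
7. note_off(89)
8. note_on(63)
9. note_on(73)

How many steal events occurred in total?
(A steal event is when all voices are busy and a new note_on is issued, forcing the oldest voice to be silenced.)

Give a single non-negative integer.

Answer: 5

Derivation:
Op 1: note_on(77): voice 0 is free -> assigned | voices=[77 -]
Op 2: note_on(86): voice 1 is free -> assigned | voices=[77 86]
Op 3: note_on(69): all voices busy, STEAL voice 0 (pitch 77, oldest) -> assign | voices=[69 86]
Op 4: note_on(74): all voices busy, STEAL voice 1 (pitch 86, oldest) -> assign | voices=[69 74]
Op 5: note_on(89): all voices busy, STEAL voice 0 (pitch 69, oldest) -> assign | voices=[89 74]
Op 6: note_on(72): all voices busy, STEAL voice 1 (pitch 74, oldest) -> assign | voices=[89 72]
Op 7: note_off(89): free voice 0 | voices=[- 72]
Op 8: note_on(63): voice 0 is free -> assigned | voices=[63 72]
Op 9: note_on(73): all voices busy, STEAL voice 1 (pitch 72, oldest) -> assign | voices=[63 73]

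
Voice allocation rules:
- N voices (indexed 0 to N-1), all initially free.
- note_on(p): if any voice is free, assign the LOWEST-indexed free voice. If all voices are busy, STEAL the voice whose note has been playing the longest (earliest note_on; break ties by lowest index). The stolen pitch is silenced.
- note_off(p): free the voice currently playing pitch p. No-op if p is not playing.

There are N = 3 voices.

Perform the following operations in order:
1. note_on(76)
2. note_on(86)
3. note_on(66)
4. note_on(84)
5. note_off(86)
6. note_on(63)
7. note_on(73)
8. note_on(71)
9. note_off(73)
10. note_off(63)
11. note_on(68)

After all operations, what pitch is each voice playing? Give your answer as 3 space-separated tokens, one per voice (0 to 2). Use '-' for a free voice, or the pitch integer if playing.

Answer: 71 68 -

Derivation:
Op 1: note_on(76): voice 0 is free -> assigned | voices=[76 - -]
Op 2: note_on(86): voice 1 is free -> assigned | voices=[76 86 -]
Op 3: note_on(66): voice 2 is free -> assigned | voices=[76 86 66]
Op 4: note_on(84): all voices busy, STEAL voice 0 (pitch 76, oldest) -> assign | voices=[84 86 66]
Op 5: note_off(86): free voice 1 | voices=[84 - 66]
Op 6: note_on(63): voice 1 is free -> assigned | voices=[84 63 66]
Op 7: note_on(73): all voices busy, STEAL voice 2 (pitch 66, oldest) -> assign | voices=[84 63 73]
Op 8: note_on(71): all voices busy, STEAL voice 0 (pitch 84, oldest) -> assign | voices=[71 63 73]
Op 9: note_off(73): free voice 2 | voices=[71 63 -]
Op 10: note_off(63): free voice 1 | voices=[71 - -]
Op 11: note_on(68): voice 1 is free -> assigned | voices=[71 68 -]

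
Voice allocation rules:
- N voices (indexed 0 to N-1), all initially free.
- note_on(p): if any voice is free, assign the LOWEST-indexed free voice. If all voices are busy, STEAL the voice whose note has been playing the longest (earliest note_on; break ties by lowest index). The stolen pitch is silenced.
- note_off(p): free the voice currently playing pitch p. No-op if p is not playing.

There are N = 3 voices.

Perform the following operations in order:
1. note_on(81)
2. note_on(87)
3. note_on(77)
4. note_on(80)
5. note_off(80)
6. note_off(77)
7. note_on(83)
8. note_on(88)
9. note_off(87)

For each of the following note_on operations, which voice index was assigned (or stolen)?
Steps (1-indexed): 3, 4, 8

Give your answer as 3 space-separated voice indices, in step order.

Op 1: note_on(81): voice 0 is free -> assigned | voices=[81 - -]
Op 2: note_on(87): voice 1 is free -> assigned | voices=[81 87 -]
Op 3: note_on(77): voice 2 is free -> assigned | voices=[81 87 77]
Op 4: note_on(80): all voices busy, STEAL voice 0 (pitch 81, oldest) -> assign | voices=[80 87 77]
Op 5: note_off(80): free voice 0 | voices=[- 87 77]
Op 6: note_off(77): free voice 2 | voices=[- 87 -]
Op 7: note_on(83): voice 0 is free -> assigned | voices=[83 87 -]
Op 8: note_on(88): voice 2 is free -> assigned | voices=[83 87 88]
Op 9: note_off(87): free voice 1 | voices=[83 - 88]

Answer: 2 0 2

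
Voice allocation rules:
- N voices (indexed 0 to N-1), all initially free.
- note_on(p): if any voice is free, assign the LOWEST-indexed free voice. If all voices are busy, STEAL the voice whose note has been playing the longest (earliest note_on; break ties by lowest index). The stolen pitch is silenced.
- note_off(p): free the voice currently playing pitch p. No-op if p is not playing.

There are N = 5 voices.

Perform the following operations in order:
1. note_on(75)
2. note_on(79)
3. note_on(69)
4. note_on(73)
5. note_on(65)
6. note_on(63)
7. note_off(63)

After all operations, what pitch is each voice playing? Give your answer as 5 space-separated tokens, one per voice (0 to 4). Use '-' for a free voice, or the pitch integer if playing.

Op 1: note_on(75): voice 0 is free -> assigned | voices=[75 - - - -]
Op 2: note_on(79): voice 1 is free -> assigned | voices=[75 79 - - -]
Op 3: note_on(69): voice 2 is free -> assigned | voices=[75 79 69 - -]
Op 4: note_on(73): voice 3 is free -> assigned | voices=[75 79 69 73 -]
Op 5: note_on(65): voice 4 is free -> assigned | voices=[75 79 69 73 65]
Op 6: note_on(63): all voices busy, STEAL voice 0 (pitch 75, oldest) -> assign | voices=[63 79 69 73 65]
Op 7: note_off(63): free voice 0 | voices=[- 79 69 73 65]

Answer: - 79 69 73 65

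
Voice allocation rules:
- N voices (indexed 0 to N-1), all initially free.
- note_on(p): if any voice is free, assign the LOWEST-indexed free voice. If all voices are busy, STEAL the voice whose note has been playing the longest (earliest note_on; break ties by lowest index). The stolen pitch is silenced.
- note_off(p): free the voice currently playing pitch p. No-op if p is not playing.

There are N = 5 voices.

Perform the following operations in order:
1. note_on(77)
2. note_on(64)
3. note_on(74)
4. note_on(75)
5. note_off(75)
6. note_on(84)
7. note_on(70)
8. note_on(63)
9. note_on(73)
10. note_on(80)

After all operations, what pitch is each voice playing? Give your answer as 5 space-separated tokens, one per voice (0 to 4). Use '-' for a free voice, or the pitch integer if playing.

Op 1: note_on(77): voice 0 is free -> assigned | voices=[77 - - - -]
Op 2: note_on(64): voice 1 is free -> assigned | voices=[77 64 - - -]
Op 3: note_on(74): voice 2 is free -> assigned | voices=[77 64 74 - -]
Op 4: note_on(75): voice 3 is free -> assigned | voices=[77 64 74 75 -]
Op 5: note_off(75): free voice 3 | voices=[77 64 74 - -]
Op 6: note_on(84): voice 3 is free -> assigned | voices=[77 64 74 84 -]
Op 7: note_on(70): voice 4 is free -> assigned | voices=[77 64 74 84 70]
Op 8: note_on(63): all voices busy, STEAL voice 0 (pitch 77, oldest) -> assign | voices=[63 64 74 84 70]
Op 9: note_on(73): all voices busy, STEAL voice 1 (pitch 64, oldest) -> assign | voices=[63 73 74 84 70]
Op 10: note_on(80): all voices busy, STEAL voice 2 (pitch 74, oldest) -> assign | voices=[63 73 80 84 70]

Answer: 63 73 80 84 70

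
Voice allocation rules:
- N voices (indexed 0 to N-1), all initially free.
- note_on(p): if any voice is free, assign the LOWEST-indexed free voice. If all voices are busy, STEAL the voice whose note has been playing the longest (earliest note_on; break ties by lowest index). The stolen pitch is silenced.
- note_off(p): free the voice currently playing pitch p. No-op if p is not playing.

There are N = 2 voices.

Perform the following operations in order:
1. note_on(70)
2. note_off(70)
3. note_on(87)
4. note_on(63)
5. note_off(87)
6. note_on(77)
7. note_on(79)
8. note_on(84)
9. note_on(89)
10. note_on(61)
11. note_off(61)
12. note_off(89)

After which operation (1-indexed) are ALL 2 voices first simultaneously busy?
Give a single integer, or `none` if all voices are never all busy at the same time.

Answer: 4

Derivation:
Op 1: note_on(70): voice 0 is free -> assigned | voices=[70 -]
Op 2: note_off(70): free voice 0 | voices=[- -]
Op 3: note_on(87): voice 0 is free -> assigned | voices=[87 -]
Op 4: note_on(63): voice 1 is free -> assigned | voices=[87 63]
Op 5: note_off(87): free voice 0 | voices=[- 63]
Op 6: note_on(77): voice 0 is free -> assigned | voices=[77 63]
Op 7: note_on(79): all voices busy, STEAL voice 1 (pitch 63, oldest) -> assign | voices=[77 79]
Op 8: note_on(84): all voices busy, STEAL voice 0 (pitch 77, oldest) -> assign | voices=[84 79]
Op 9: note_on(89): all voices busy, STEAL voice 1 (pitch 79, oldest) -> assign | voices=[84 89]
Op 10: note_on(61): all voices busy, STEAL voice 0 (pitch 84, oldest) -> assign | voices=[61 89]
Op 11: note_off(61): free voice 0 | voices=[- 89]
Op 12: note_off(89): free voice 1 | voices=[- -]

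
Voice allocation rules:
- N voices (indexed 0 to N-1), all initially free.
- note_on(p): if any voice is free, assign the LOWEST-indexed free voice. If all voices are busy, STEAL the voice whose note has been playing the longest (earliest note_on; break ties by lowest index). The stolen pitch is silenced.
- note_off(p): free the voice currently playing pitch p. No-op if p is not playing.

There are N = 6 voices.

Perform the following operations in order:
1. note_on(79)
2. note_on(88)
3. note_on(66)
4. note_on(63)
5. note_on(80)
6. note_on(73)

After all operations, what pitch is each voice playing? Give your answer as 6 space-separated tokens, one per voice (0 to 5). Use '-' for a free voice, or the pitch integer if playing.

Answer: 79 88 66 63 80 73

Derivation:
Op 1: note_on(79): voice 0 is free -> assigned | voices=[79 - - - - -]
Op 2: note_on(88): voice 1 is free -> assigned | voices=[79 88 - - - -]
Op 3: note_on(66): voice 2 is free -> assigned | voices=[79 88 66 - - -]
Op 4: note_on(63): voice 3 is free -> assigned | voices=[79 88 66 63 - -]
Op 5: note_on(80): voice 4 is free -> assigned | voices=[79 88 66 63 80 -]
Op 6: note_on(73): voice 5 is free -> assigned | voices=[79 88 66 63 80 73]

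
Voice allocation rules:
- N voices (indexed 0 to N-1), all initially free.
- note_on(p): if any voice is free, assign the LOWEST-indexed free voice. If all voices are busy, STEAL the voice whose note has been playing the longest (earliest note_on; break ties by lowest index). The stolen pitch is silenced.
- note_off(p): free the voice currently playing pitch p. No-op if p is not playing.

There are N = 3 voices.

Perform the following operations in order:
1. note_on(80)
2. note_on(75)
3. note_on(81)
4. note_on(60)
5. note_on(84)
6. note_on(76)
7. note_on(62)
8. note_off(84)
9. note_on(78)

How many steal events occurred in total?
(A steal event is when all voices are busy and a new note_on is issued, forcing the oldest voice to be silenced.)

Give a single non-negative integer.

Op 1: note_on(80): voice 0 is free -> assigned | voices=[80 - -]
Op 2: note_on(75): voice 1 is free -> assigned | voices=[80 75 -]
Op 3: note_on(81): voice 2 is free -> assigned | voices=[80 75 81]
Op 4: note_on(60): all voices busy, STEAL voice 0 (pitch 80, oldest) -> assign | voices=[60 75 81]
Op 5: note_on(84): all voices busy, STEAL voice 1 (pitch 75, oldest) -> assign | voices=[60 84 81]
Op 6: note_on(76): all voices busy, STEAL voice 2 (pitch 81, oldest) -> assign | voices=[60 84 76]
Op 7: note_on(62): all voices busy, STEAL voice 0 (pitch 60, oldest) -> assign | voices=[62 84 76]
Op 8: note_off(84): free voice 1 | voices=[62 - 76]
Op 9: note_on(78): voice 1 is free -> assigned | voices=[62 78 76]

Answer: 4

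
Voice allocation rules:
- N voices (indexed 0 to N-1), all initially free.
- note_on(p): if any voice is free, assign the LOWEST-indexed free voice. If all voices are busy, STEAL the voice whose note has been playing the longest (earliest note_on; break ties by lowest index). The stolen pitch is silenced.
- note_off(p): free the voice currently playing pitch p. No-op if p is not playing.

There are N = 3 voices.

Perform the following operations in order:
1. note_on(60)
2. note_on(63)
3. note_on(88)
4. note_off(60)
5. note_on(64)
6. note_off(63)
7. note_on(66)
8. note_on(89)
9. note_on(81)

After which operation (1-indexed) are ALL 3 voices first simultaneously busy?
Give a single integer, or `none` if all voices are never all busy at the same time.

Op 1: note_on(60): voice 0 is free -> assigned | voices=[60 - -]
Op 2: note_on(63): voice 1 is free -> assigned | voices=[60 63 -]
Op 3: note_on(88): voice 2 is free -> assigned | voices=[60 63 88]
Op 4: note_off(60): free voice 0 | voices=[- 63 88]
Op 5: note_on(64): voice 0 is free -> assigned | voices=[64 63 88]
Op 6: note_off(63): free voice 1 | voices=[64 - 88]
Op 7: note_on(66): voice 1 is free -> assigned | voices=[64 66 88]
Op 8: note_on(89): all voices busy, STEAL voice 2 (pitch 88, oldest) -> assign | voices=[64 66 89]
Op 9: note_on(81): all voices busy, STEAL voice 0 (pitch 64, oldest) -> assign | voices=[81 66 89]

Answer: 3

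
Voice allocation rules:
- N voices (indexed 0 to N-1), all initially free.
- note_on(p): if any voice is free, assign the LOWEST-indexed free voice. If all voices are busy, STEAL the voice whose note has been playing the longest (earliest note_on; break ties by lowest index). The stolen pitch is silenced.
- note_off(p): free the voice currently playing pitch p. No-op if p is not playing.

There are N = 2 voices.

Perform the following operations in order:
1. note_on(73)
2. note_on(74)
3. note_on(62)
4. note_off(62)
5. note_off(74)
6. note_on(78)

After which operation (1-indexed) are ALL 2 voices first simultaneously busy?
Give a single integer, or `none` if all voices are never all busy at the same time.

Op 1: note_on(73): voice 0 is free -> assigned | voices=[73 -]
Op 2: note_on(74): voice 1 is free -> assigned | voices=[73 74]
Op 3: note_on(62): all voices busy, STEAL voice 0 (pitch 73, oldest) -> assign | voices=[62 74]
Op 4: note_off(62): free voice 0 | voices=[- 74]
Op 5: note_off(74): free voice 1 | voices=[- -]
Op 6: note_on(78): voice 0 is free -> assigned | voices=[78 -]

Answer: 2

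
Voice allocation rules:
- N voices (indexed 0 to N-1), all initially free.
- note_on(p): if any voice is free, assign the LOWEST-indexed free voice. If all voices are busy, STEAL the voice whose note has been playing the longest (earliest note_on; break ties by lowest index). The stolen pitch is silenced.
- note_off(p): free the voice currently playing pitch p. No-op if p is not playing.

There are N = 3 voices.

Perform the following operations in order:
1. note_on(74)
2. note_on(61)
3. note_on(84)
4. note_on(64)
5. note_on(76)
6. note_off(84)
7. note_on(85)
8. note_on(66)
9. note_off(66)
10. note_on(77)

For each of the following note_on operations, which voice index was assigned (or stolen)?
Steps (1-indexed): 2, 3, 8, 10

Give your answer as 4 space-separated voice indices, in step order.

Answer: 1 2 0 0

Derivation:
Op 1: note_on(74): voice 0 is free -> assigned | voices=[74 - -]
Op 2: note_on(61): voice 1 is free -> assigned | voices=[74 61 -]
Op 3: note_on(84): voice 2 is free -> assigned | voices=[74 61 84]
Op 4: note_on(64): all voices busy, STEAL voice 0 (pitch 74, oldest) -> assign | voices=[64 61 84]
Op 5: note_on(76): all voices busy, STEAL voice 1 (pitch 61, oldest) -> assign | voices=[64 76 84]
Op 6: note_off(84): free voice 2 | voices=[64 76 -]
Op 7: note_on(85): voice 2 is free -> assigned | voices=[64 76 85]
Op 8: note_on(66): all voices busy, STEAL voice 0 (pitch 64, oldest) -> assign | voices=[66 76 85]
Op 9: note_off(66): free voice 0 | voices=[- 76 85]
Op 10: note_on(77): voice 0 is free -> assigned | voices=[77 76 85]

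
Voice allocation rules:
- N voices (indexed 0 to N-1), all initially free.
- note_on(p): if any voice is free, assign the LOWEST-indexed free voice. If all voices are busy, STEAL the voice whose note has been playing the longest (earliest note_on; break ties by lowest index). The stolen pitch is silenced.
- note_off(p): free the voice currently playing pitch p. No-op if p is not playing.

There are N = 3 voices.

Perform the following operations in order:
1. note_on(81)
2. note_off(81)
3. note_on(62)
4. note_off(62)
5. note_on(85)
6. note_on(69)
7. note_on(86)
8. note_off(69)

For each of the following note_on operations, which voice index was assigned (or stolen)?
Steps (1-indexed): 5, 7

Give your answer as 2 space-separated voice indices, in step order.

Answer: 0 2

Derivation:
Op 1: note_on(81): voice 0 is free -> assigned | voices=[81 - -]
Op 2: note_off(81): free voice 0 | voices=[- - -]
Op 3: note_on(62): voice 0 is free -> assigned | voices=[62 - -]
Op 4: note_off(62): free voice 0 | voices=[- - -]
Op 5: note_on(85): voice 0 is free -> assigned | voices=[85 - -]
Op 6: note_on(69): voice 1 is free -> assigned | voices=[85 69 -]
Op 7: note_on(86): voice 2 is free -> assigned | voices=[85 69 86]
Op 8: note_off(69): free voice 1 | voices=[85 - 86]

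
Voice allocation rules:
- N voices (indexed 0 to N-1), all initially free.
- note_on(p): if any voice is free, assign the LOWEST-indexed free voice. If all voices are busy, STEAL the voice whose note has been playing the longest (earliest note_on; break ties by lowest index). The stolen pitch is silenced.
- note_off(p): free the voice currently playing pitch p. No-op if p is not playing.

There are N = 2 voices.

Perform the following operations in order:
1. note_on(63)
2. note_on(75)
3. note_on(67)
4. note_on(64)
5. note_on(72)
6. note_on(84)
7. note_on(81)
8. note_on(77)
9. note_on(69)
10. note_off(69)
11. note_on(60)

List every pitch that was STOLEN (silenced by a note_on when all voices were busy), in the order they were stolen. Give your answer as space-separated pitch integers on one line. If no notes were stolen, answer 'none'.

Op 1: note_on(63): voice 0 is free -> assigned | voices=[63 -]
Op 2: note_on(75): voice 1 is free -> assigned | voices=[63 75]
Op 3: note_on(67): all voices busy, STEAL voice 0 (pitch 63, oldest) -> assign | voices=[67 75]
Op 4: note_on(64): all voices busy, STEAL voice 1 (pitch 75, oldest) -> assign | voices=[67 64]
Op 5: note_on(72): all voices busy, STEAL voice 0 (pitch 67, oldest) -> assign | voices=[72 64]
Op 6: note_on(84): all voices busy, STEAL voice 1 (pitch 64, oldest) -> assign | voices=[72 84]
Op 7: note_on(81): all voices busy, STEAL voice 0 (pitch 72, oldest) -> assign | voices=[81 84]
Op 8: note_on(77): all voices busy, STEAL voice 1 (pitch 84, oldest) -> assign | voices=[81 77]
Op 9: note_on(69): all voices busy, STEAL voice 0 (pitch 81, oldest) -> assign | voices=[69 77]
Op 10: note_off(69): free voice 0 | voices=[- 77]
Op 11: note_on(60): voice 0 is free -> assigned | voices=[60 77]

Answer: 63 75 67 64 72 84 81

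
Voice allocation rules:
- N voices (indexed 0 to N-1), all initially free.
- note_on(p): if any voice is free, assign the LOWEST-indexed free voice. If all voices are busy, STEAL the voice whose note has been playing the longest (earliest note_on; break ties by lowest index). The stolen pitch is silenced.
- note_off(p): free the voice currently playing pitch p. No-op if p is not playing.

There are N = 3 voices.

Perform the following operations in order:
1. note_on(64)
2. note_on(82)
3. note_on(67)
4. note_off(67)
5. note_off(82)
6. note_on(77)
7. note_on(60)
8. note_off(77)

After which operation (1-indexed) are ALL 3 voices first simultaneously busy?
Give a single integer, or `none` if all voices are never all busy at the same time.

Answer: 3

Derivation:
Op 1: note_on(64): voice 0 is free -> assigned | voices=[64 - -]
Op 2: note_on(82): voice 1 is free -> assigned | voices=[64 82 -]
Op 3: note_on(67): voice 2 is free -> assigned | voices=[64 82 67]
Op 4: note_off(67): free voice 2 | voices=[64 82 -]
Op 5: note_off(82): free voice 1 | voices=[64 - -]
Op 6: note_on(77): voice 1 is free -> assigned | voices=[64 77 -]
Op 7: note_on(60): voice 2 is free -> assigned | voices=[64 77 60]
Op 8: note_off(77): free voice 1 | voices=[64 - 60]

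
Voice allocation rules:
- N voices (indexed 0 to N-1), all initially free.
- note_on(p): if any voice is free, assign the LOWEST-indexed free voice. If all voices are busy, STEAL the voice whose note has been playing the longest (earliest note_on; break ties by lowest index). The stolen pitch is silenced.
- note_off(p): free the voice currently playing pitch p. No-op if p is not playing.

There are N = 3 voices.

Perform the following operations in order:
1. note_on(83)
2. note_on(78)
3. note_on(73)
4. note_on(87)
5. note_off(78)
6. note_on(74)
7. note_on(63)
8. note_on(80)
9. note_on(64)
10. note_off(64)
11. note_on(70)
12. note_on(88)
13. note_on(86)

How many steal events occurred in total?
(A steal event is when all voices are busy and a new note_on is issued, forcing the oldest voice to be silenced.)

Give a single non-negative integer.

Op 1: note_on(83): voice 0 is free -> assigned | voices=[83 - -]
Op 2: note_on(78): voice 1 is free -> assigned | voices=[83 78 -]
Op 3: note_on(73): voice 2 is free -> assigned | voices=[83 78 73]
Op 4: note_on(87): all voices busy, STEAL voice 0 (pitch 83, oldest) -> assign | voices=[87 78 73]
Op 5: note_off(78): free voice 1 | voices=[87 - 73]
Op 6: note_on(74): voice 1 is free -> assigned | voices=[87 74 73]
Op 7: note_on(63): all voices busy, STEAL voice 2 (pitch 73, oldest) -> assign | voices=[87 74 63]
Op 8: note_on(80): all voices busy, STEAL voice 0 (pitch 87, oldest) -> assign | voices=[80 74 63]
Op 9: note_on(64): all voices busy, STEAL voice 1 (pitch 74, oldest) -> assign | voices=[80 64 63]
Op 10: note_off(64): free voice 1 | voices=[80 - 63]
Op 11: note_on(70): voice 1 is free -> assigned | voices=[80 70 63]
Op 12: note_on(88): all voices busy, STEAL voice 2 (pitch 63, oldest) -> assign | voices=[80 70 88]
Op 13: note_on(86): all voices busy, STEAL voice 0 (pitch 80, oldest) -> assign | voices=[86 70 88]

Answer: 6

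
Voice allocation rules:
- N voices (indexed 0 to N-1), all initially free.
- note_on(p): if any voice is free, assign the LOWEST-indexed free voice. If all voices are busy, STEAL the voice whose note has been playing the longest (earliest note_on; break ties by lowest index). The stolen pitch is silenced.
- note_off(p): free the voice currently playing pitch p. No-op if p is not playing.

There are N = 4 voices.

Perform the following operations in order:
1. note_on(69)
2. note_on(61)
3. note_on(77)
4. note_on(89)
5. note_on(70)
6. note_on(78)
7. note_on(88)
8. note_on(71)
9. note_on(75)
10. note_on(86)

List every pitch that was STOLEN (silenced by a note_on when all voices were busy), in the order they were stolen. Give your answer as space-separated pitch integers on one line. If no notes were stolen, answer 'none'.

Answer: 69 61 77 89 70 78

Derivation:
Op 1: note_on(69): voice 0 is free -> assigned | voices=[69 - - -]
Op 2: note_on(61): voice 1 is free -> assigned | voices=[69 61 - -]
Op 3: note_on(77): voice 2 is free -> assigned | voices=[69 61 77 -]
Op 4: note_on(89): voice 3 is free -> assigned | voices=[69 61 77 89]
Op 5: note_on(70): all voices busy, STEAL voice 0 (pitch 69, oldest) -> assign | voices=[70 61 77 89]
Op 6: note_on(78): all voices busy, STEAL voice 1 (pitch 61, oldest) -> assign | voices=[70 78 77 89]
Op 7: note_on(88): all voices busy, STEAL voice 2 (pitch 77, oldest) -> assign | voices=[70 78 88 89]
Op 8: note_on(71): all voices busy, STEAL voice 3 (pitch 89, oldest) -> assign | voices=[70 78 88 71]
Op 9: note_on(75): all voices busy, STEAL voice 0 (pitch 70, oldest) -> assign | voices=[75 78 88 71]
Op 10: note_on(86): all voices busy, STEAL voice 1 (pitch 78, oldest) -> assign | voices=[75 86 88 71]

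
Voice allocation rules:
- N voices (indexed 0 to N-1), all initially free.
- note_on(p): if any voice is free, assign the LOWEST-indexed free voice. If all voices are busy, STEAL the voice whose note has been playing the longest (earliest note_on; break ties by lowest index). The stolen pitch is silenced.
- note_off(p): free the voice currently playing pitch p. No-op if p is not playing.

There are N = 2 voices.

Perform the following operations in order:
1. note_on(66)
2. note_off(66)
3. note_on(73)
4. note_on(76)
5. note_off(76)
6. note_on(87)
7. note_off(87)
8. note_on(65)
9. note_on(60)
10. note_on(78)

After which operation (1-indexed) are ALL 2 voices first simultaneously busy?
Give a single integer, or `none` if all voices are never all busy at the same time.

Op 1: note_on(66): voice 0 is free -> assigned | voices=[66 -]
Op 2: note_off(66): free voice 0 | voices=[- -]
Op 3: note_on(73): voice 0 is free -> assigned | voices=[73 -]
Op 4: note_on(76): voice 1 is free -> assigned | voices=[73 76]
Op 5: note_off(76): free voice 1 | voices=[73 -]
Op 6: note_on(87): voice 1 is free -> assigned | voices=[73 87]
Op 7: note_off(87): free voice 1 | voices=[73 -]
Op 8: note_on(65): voice 1 is free -> assigned | voices=[73 65]
Op 9: note_on(60): all voices busy, STEAL voice 0 (pitch 73, oldest) -> assign | voices=[60 65]
Op 10: note_on(78): all voices busy, STEAL voice 1 (pitch 65, oldest) -> assign | voices=[60 78]

Answer: 4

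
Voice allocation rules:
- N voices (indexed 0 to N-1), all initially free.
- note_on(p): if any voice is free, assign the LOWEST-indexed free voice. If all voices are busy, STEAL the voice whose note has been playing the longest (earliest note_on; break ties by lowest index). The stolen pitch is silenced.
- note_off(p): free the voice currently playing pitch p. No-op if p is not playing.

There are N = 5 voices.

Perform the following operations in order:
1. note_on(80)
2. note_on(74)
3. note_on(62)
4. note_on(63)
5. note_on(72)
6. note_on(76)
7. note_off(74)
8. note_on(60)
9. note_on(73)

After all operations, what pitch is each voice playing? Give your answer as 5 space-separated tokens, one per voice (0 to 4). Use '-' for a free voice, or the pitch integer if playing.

Answer: 76 60 73 63 72

Derivation:
Op 1: note_on(80): voice 0 is free -> assigned | voices=[80 - - - -]
Op 2: note_on(74): voice 1 is free -> assigned | voices=[80 74 - - -]
Op 3: note_on(62): voice 2 is free -> assigned | voices=[80 74 62 - -]
Op 4: note_on(63): voice 3 is free -> assigned | voices=[80 74 62 63 -]
Op 5: note_on(72): voice 4 is free -> assigned | voices=[80 74 62 63 72]
Op 6: note_on(76): all voices busy, STEAL voice 0 (pitch 80, oldest) -> assign | voices=[76 74 62 63 72]
Op 7: note_off(74): free voice 1 | voices=[76 - 62 63 72]
Op 8: note_on(60): voice 1 is free -> assigned | voices=[76 60 62 63 72]
Op 9: note_on(73): all voices busy, STEAL voice 2 (pitch 62, oldest) -> assign | voices=[76 60 73 63 72]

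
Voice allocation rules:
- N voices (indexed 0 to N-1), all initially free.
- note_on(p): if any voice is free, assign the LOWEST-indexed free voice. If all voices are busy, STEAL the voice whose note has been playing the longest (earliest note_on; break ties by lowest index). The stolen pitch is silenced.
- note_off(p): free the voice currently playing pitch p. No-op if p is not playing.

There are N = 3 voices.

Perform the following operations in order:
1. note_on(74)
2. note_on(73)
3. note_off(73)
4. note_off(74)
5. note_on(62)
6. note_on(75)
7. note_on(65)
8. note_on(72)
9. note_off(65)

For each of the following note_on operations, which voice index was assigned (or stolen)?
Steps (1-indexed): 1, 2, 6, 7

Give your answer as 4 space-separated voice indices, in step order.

Answer: 0 1 1 2

Derivation:
Op 1: note_on(74): voice 0 is free -> assigned | voices=[74 - -]
Op 2: note_on(73): voice 1 is free -> assigned | voices=[74 73 -]
Op 3: note_off(73): free voice 1 | voices=[74 - -]
Op 4: note_off(74): free voice 0 | voices=[- - -]
Op 5: note_on(62): voice 0 is free -> assigned | voices=[62 - -]
Op 6: note_on(75): voice 1 is free -> assigned | voices=[62 75 -]
Op 7: note_on(65): voice 2 is free -> assigned | voices=[62 75 65]
Op 8: note_on(72): all voices busy, STEAL voice 0 (pitch 62, oldest) -> assign | voices=[72 75 65]
Op 9: note_off(65): free voice 2 | voices=[72 75 -]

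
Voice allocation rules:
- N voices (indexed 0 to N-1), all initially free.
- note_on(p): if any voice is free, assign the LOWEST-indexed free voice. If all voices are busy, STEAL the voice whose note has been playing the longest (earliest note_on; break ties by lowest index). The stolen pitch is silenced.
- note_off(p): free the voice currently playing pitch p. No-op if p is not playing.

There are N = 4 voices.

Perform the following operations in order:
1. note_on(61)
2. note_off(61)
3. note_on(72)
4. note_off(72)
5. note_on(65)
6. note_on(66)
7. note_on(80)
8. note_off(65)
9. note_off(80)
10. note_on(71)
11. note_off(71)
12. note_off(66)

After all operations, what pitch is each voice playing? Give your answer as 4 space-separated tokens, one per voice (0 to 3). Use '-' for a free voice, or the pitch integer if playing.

Answer: - - - -

Derivation:
Op 1: note_on(61): voice 0 is free -> assigned | voices=[61 - - -]
Op 2: note_off(61): free voice 0 | voices=[- - - -]
Op 3: note_on(72): voice 0 is free -> assigned | voices=[72 - - -]
Op 4: note_off(72): free voice 0 | voices=[- - - -]
Op 5: note_on(65): voice 0 is free -> assigned | voices=[65 - - -]
Op 6: note_on(66): voice 1 is free -> assigned | voices=[65 66 - -]
Op 7: note_on(80): voice 2 is free -> assigned | voices=[65 66 80 -]
Op 8: note_off(65): free voice 0 | voices=[- 66 80 -]
Op 9: note_off(80): free voice 2 | voices=[- 66 - -]
Op 10: note_on(71): voice 0 is free -> assigned | voices=[71 66 - -]
Op 11: note_off(71): free voice 0 | voices=[- 66 - -]
Op 12: note_off(66): free voice 1 | voices=[- - - -]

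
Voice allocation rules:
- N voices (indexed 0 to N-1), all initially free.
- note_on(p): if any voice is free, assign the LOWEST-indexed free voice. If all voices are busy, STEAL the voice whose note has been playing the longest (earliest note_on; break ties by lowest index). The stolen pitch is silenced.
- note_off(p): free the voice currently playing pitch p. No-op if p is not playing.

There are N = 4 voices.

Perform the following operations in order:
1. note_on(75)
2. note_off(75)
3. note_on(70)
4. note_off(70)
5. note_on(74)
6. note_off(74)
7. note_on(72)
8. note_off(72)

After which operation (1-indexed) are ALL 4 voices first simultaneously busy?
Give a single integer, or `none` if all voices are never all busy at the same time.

Answer: none

Derivation:
Op 1: note_on(75): voice 0 is free -> assigned | voices=[75 - - -]
Op 2: note_off(75): free voice 0 | voices=[- - - -]
Op 3: note_on(70): voice 0 is free -> assigned | voices=[70 - - -]
Op 4: note_off(70): free voice 0 | voices=[- - - -]
Op 5: note_on(74): voice 0 is free -> assigned | voices=[74 - - -]
Op 6: note_off(74): free voice 0 | voices=[- - - -]
Op 7: note_on(72): voice 0 is free -> assigned | voices=[72 - - -]
Op 8: note_off(72): free voice 0 | voices=[- - - -]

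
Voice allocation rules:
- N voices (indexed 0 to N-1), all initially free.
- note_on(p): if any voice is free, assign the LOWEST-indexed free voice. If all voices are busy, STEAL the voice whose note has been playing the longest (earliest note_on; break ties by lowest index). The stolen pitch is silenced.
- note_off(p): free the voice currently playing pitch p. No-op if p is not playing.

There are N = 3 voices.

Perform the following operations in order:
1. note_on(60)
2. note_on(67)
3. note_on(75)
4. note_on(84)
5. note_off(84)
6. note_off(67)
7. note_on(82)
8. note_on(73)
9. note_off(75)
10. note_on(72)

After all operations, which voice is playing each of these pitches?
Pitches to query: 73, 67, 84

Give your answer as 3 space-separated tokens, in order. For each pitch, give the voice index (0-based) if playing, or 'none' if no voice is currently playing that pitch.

Answer: 1 none none

Derivation:
Op 1: note_on(60): voice 0 is free -> assigned | voices=[60 - -]
Op 2: note_on(67): voice 1 is free -> assigned | voices=[60 67 -]
Op 3: note_on(75): voice 2 is free -> assigned | voices=[60 67 75]
Op 4: note_on(84): all voices busy, STEAL voice 0 (pitch 60, oldest) -> assign | voices=[84 67 75]
Op 5: note_off(84): free voice 0 | voices=[- 67 75]
Op 6: note_off(67): free voice 1 | voices=[- - 75]
Op 7: note_on(82): voice 0 is free -> assigned | voices=[82 - 75]
Op 8: note_on(73): voice 1 is free -> assigned | voices=[82 73 75]
Op 9: note_off(75): free voice 2 | voices=[82 73 -]
Op 10: note_on(72): voice 2 is free -> assigned | voices=[82 73 72]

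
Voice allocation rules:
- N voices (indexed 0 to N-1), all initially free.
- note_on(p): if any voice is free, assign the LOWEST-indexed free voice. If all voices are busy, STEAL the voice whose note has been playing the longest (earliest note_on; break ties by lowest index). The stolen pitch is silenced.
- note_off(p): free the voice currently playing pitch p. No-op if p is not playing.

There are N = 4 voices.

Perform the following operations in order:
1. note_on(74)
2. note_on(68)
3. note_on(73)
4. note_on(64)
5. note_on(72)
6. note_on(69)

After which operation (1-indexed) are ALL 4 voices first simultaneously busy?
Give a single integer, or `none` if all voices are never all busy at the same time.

Answer: 4

Derivation:
Op 1: note_on(74): voice 0 is free -> assigned | voices=[74 - - -]
Op 2: note_on(68): voice 1 is free -> assigned | voices=[74 68 - -]
Op 3: note_on(73): voice 2 is free -> assigned | voices=[74 68 73 -]
Op 4: note_on(64): voice 3 is free -> assigned | voices=[74 68 73 64]
Op 5: note_on(72): all voices busy, STEAL voice 0 (pitch 74, oldest) -> assign | voices=[72 68 73 64]
Op 6: note_on(69): all voices busy, STEAL voice 1 (pitch 68, oldest) -> assign | voices=[72 69 73 64]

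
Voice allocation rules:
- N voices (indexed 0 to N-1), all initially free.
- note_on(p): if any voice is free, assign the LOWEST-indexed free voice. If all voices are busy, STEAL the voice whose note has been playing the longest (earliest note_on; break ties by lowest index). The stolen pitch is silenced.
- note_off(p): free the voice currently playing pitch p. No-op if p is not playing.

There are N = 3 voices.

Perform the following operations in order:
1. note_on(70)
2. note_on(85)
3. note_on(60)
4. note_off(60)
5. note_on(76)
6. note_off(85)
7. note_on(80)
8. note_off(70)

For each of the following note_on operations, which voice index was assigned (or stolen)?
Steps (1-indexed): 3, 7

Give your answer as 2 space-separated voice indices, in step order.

Op 1: note_on(70): voice 0 is free -> assigned | voices=[70 - -]
Op 2: note_on(85): voice 1 is free -> assigned | voices=[70 85 -]
Op 3: note_on(60): voice 2 is free -> assigned | voices=[70 85 60]
Op 4: note_off(60): free voice 2 | voices=[70 85 -]
Op 5: note_on(76): voice 2 is free -> assigned | voices=[70 85 76]
Op 6: note_off(85): free voice 1 | voices=[70 - 76]
Op 7: note_on(80): voice 1 is free -> assigned | voices=[70 80 76]
Op 8: note_off(70): free voice 0 | voices=[- 80 76]

Answer: 2 1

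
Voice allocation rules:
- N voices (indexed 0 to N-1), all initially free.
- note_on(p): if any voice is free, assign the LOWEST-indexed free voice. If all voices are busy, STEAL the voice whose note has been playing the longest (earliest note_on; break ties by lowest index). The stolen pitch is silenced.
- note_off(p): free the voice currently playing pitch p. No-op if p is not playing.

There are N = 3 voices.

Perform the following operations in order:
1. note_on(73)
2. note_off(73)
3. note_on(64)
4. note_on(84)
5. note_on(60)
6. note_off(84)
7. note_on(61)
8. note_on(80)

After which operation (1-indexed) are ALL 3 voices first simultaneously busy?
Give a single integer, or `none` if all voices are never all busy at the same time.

Answer: 5

Derivation:
Op 1: note_on(73): voice 0 is free -> assigned | voices=[73 - -]
Op 2: note_off(73): free voice 0 | voices=[- - -]
Op 3: note_on(64): voice 0 is free -> assigned | voices=[64 - -]
Op 4: note_on(84): voice 1 is free -> assigned | voices=[64 84 -]
Op 5: note_on(60): voice 2 is free -> assigned | voices=[64 84 60]
Op 6: note_off(84): free voice 1 | voices=[64 - 60]
Op 7: note_on(61): voice 1 is free -> assigned | voices=[64 61 60]
Op 8: note_on(80): all voices busy, STEAL voice 0 (pitch 64, oldest) -> assign | voices=[80 61 60]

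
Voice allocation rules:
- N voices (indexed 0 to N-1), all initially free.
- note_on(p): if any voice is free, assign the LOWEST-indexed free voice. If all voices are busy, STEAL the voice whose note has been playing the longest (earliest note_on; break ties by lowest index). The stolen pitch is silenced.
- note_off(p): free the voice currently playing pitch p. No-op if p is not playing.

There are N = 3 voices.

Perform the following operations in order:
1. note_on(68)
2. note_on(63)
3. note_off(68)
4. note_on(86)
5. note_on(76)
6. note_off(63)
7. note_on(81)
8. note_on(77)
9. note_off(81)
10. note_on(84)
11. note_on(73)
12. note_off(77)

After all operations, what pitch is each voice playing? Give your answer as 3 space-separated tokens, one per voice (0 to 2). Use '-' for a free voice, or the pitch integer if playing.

Answer: - 84 73

Derivation:
Op 1: note_on(68): voice 0 is free -> assigned | voices=[68 - -]
Op 2: note_on(63): voice 1 is free -> assigned | voices=[68 63 -]
Op 3: note_off(68): free voice 0 | voices=[- 63 -]
Op 4: note_on(86): voice 0 is free -> assigned | voices=[86 63 -]
Op 5: note_on(76): voice 2 is free -> assigned | voices=[86 63 76]
Op 6: note_off(63): free voice 1 | voices=[86 - 76]
Op 7: note_on(81): voice 1 is free -> assigned | voices=[86 81 76]
Op 8: note_on(77): all voices busy, STEAL voice 0 (pitch 86, oldest) -> assign | voices=[77 81 76]
Op 9: note_off(81): free voice 1 | voices=[77 - 76]
Op 10: note_on(84): voice 1 is free -> assigned | voices=[77 84 76]
Op 11: note_on(73): all voices busy, STEAL voice 2 (pitch 76, oldest) -> assign | voices=[77 84 73]
Op 12: note_off(77): free voice 0 | voices=[- 84 73]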